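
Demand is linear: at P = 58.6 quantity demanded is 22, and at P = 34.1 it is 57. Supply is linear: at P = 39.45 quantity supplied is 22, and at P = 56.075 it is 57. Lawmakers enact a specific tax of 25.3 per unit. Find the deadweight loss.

Demand slope = (34.1 − 58.6)/(57 − 22) = −0.7, so P = 74 − 0.7Q.
Supply slope = (56.075 − 39.45)/(57 − 22) = 0.475, so P = 29 + 0.475Q.
Competitive equilibrium: 74 − 0.7Q = 29 + 0.475Q → Q* = 38.2979, P* = 47.1915.
With the tax, the buyer price exceeds the seller price by 25.3: (74 − 0.7Q) − (29 + 0.475Q) = 25.3 → Q' = 16.766.
ΔQ = 38.2979 − 16.766 = 21.5319; the wedge equals the tax, 25.3.
Welfare loss = ½ × 21.5319 × 25.3 = 272.38.

272.38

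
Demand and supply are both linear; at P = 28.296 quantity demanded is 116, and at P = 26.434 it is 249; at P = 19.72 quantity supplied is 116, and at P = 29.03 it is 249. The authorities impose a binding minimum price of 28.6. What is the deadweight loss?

643.81

Demand slope = (26.434 − 28.296)/(249 − 116) = −0.014, so P = 29.92 − 0.014Q.
Supply slope = (29.03 − 19.72)/(249 − 116) = 0.07, so P = 11.6 + 0.07Q.
Competitive equilibrium: 29.92 − 0.014Q = 11.6 + 0.07Q → Q* = 218.0952, P* = 26.8667.
At the floor P = 28.6, quantity demanded = (29.92 − 28.6)/0.014 = 94.2857.
Sellers' marginal cost at Q' = 94.2857: 11.6 + 0.07·94.2857 = 18.2.
ΔQ = 218.0952 − 94.2857 = 123.8095; wedge = 28.6 − 18.2 = 10.4.
The triangle = ½ × 123.8095 × 10.4 = 643.81.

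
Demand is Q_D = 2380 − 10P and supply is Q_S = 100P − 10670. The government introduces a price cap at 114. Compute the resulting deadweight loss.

11822.73

In inverse form: demand P = 238 − 0.1Q, supply P = 106.7 + 0.01Q.
Competitive equilibrium: 238 − 0.1Q = 106.7 + 0.01Q → Q* = 1193.6364, P* = 118.6364.
At the ceiling P = 114, quantity supplied = (114 − 106.7)/0.01 = 730.
Willingness to pay at Q' = 730: 238 − 0.1·730 = 165.
ΔQ = 1193.6364 − 730 = 463.6364; wedge = 165 − 114 = 51.
Deadweight loss = ½ × 463.6364 × 51 = 11822.73.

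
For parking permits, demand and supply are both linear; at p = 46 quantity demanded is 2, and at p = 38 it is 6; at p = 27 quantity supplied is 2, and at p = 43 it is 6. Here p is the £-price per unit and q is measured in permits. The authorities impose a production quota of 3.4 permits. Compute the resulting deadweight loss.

£9.36

Demand slope = (38 − 46)/(6 − 2) = −2, so p = 50 − 2q.
Supply slope = (43 − 27)/(6 − 2) = 4, so p = 19 + 4q.
Competitive equilibrium: 50 − 2q = 19 + 4q → q* = 5.1667, p* = 39.6667.
At q = 3.4: demand price = 50 − 2·3.4 = 43.2; supply price = 19 + 4·3.4 = 32.6.
Δq = 5.1667 − 3.4 = 1.7667; wedge = 43.2 − 32.6 = 10.6.
DWL = ½ × 1.7667 × 10.6 = £9.36.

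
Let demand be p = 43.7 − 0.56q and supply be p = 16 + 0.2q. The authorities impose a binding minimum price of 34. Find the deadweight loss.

Competitive equilibrium: 43.7 − 0.56q = 16 + 0.2q → q* = 36.4474, p* = 23.2895.
At the floor p = 34, quantity demanded = (43.7 − 34)/0.56 = 17.3214.
Sellers' marginal cost at q' = 17.3214: 16 + 0.2·17.3214 = 19.4643.
Δq = 36.4474 − 17.3214 = 19.126; wedge = 34 − 19.4643 = 14.5357.
Deadweight loss = ½ × 19.126 × 14.5357 = 139.

139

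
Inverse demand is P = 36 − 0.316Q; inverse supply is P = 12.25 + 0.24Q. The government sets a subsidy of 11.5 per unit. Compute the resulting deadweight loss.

118.93

Competitive equilibrium: 36 − 0.316Q = 12.25 + 0.24Q → Q* = 42.7158, P* = 22.5018.
The subsidy lowers effective supply by 11.5: P = 0.75 + 0.24Q.
New quantity: 36 − 0.316Q = 0.75 + 0.24Q → Q' = 63.3993.
Overproduction ΔQ = 63.3993 − 42.7158 = 20.6835; wedge = subsidy = 11.5.
The triangle = ½ × 20.6835 × 11.5 = 118.93.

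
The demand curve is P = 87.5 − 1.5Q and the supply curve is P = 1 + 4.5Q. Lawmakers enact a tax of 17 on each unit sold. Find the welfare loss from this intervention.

Competitive equilibrium: 87.5 − 1.5Q = 1 + 4.5Q → Q* = 14.4167, P* = 65.875.
With the tax, the buyer price exceeds the seller price by 17: (87.5 − 1.5Q) − (1 + 4.5Q) = 17 → Q' = 11.5833.
ΔQ = 14.4167 − 11.5833 = 2.8334; the wedge equals the tax, 17.
Deadweight loss = ½ × 2.8334 × 17 = 24.08.

24.08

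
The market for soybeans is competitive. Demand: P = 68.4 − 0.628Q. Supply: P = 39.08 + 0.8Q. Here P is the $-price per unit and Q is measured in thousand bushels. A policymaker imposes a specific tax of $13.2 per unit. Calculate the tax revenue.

Competitive equilibrium: 68.4 − 0.628Q = 39.08 + 0.8Q → Q* = 20.5322, P* = 55.5058.
With the tax, the buyer price exceeds the seller price by 13.2: (68.4 − 0.628Q) − (39.08 + 0.8Q) = 13.2 → Q' = 11.2885.
Tax revenue = 13.2 × 11.2885 = $149.01 thousand.

$149.01 thousand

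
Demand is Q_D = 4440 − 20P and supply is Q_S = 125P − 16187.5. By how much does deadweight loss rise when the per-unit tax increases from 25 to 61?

In inverse form: demand P = 222 − 0.05Q, supply P = 129.5 + 0.008Q.
Competitive equilibrium: 222 − 0.05Q = 129.5 + 0.008Q → Q* = 1594.8276, P* = 142.2586.
For a per-unit tax t: ΔQ = t/0.058, so DWL = ½·t·(t/0.058) = t²/0.116.
At t = 25: DWL = 5387.931. At t = 61: DWL = 32077.586.
Increase = 32077.586 − 5387.931 = 26689.66.

26689.66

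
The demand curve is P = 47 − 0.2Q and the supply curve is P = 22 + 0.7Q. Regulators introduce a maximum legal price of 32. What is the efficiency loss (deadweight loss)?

Competitive equilibrium: 47 − 0.2Q = 22 + 0.7Q → Q* = 27.7778, P* = 41.4444.
At the ceiling P = 32, quantity supplied = (32 − 22)/0.7 = 14.2857.
Willingness to pay at Q' = 14.2857: 47 − 0.2·14.2857 = 44.1429.
ΔQ = 27.7778 − 14.2857 = 13.4921; wedge = 44.1429 − 32 = 12.1429.
Deadweight loss = ½ × 13.4921 × 12.1429 = 81.92.

81.92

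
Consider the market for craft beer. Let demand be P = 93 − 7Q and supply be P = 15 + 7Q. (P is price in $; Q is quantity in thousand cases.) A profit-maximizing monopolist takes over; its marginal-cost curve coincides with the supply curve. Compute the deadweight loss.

$24.14 thousand

Competitive equilibrium: 93 − 7Q = 15 + 7Q → Q* = 5.5714, P* = 54.
Marginal revenue: MR = 93 − 14Q. Set MR = MC: 93 − 14Q = 15 + 7Q → Q_m = 3.7143.
Price P_m = 93 − 7·3.7143 = 66.9999; MC(Q_m) = 15 + 7·3.7143 = 41.0001.
Competitive Q* = 5.5714, so ΔQ = 1.8571; wedge = 66.9999 − 41.0001 = 25.9998.
DWL = ½ × 1.8571 × 25.9998 = $24.14 thousand.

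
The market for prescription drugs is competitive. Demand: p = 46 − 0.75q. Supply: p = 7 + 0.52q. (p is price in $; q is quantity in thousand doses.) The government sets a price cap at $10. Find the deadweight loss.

$394.95 thousand

Competitive equilibrium: 46 − 0.75q = 7 + 0.52q → q* = 30.70866, p* = 22.9685.
At the ceiling p = 10, quantity supplied = (10 − 7)/0.52 = 5.76923.
Willingness to pay at q' = 5.76923: 46 − 0.75·5.76923 = 41.67308.
Δq = 30.70866 − 5.76923 = 24.93943; wedge = 41.67308 − 10 = 31.67308.
The triangle = ½ × 24.93943 × 31.67308 = $394.95 thousand.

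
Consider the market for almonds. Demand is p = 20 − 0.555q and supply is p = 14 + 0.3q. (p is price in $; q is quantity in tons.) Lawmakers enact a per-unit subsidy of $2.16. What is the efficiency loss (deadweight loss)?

Competitive equilibrium: 20 − 0.555q = 14 + 0.3q → q* = 7.0175, p* = 16.1053.
The subsidy lowers effective supply by 2.16: p = 11.84 + 0.3q.
New quantity: 20 − 0.555q = 11.84 + 0.3q → q' = 9.5439.
Overproduction Δq = 9.5439 − 7.0175 = 2.5264; wedge = subsidy = 2.16.
The triangle = ½ × 2.5264 × 2.16 = $2.73.

$2.73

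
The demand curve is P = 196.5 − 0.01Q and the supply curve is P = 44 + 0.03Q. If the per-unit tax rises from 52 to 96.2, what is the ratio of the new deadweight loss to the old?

3.4225

Competitive equilibrium: 196.5 − 0.01Q = 44 + 0.03Q → Q* = 3812.5, P* = 158.375.
For a per-unit tax t: ΔQ = t/0.04, so DWL = ½·t·(t/0.04) = t²/0.08.
At t = 52: DWL = 33800. At t = 96.2: DWL = 115680.5.
Ratio = (96.2/52)² = 3.4225.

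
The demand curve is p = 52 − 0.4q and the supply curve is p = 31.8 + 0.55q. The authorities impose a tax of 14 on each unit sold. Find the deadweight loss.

103.16

Competitive equilibrium: 52 − 0.4q = 31.8 + 0.55q → q* = 21.2632, p* = 43.4947.
With the tax, the buyer price exceeds the seller price by 14: (52 − 0.4q) − (31.8 + 0.55q) = 14 → q' = 6.5263.
Δq = 21.2632 − 6.5263 = 14.7369; the wedge equals the tax, 14.
Deadweight loss = ½ × 14.7369 × 14 = 103.16.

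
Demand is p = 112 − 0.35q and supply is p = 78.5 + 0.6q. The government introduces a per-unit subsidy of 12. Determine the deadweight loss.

Competitive equilibrium: 112 − 0.35q = 78.5 + 0.6q → q* = 35.2632, p* = 99.6579.
The subsidy lowers effective supply by 12: p = 66.5 + 0.6q.
New quantity: 112 − 0.35q = 66.5 + 0.6q → q' = 47.8947.
Overproduction Δq = 47.8947 − 35.2632 = 12.6315; wedge = subsidy = 12.
Welfare loss = ½ × 12.6315 × 12 = 75.79.

75.79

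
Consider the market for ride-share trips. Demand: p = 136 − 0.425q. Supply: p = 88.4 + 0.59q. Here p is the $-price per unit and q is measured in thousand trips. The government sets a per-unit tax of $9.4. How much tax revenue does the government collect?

Competitive equilibrium: 136 − 0.425q = 88.4 + 0.59q → q* = 46.8966, p* = 116.069.
With the tax, the buyer price exceeds the seller price by 9.4: (136 − 0.425q) − (88.4 + 0.59q) = 9.4 → q' = 37.6355.
Tax revenue = 9.4 × 37.6355 = $353.77 thousand.

$353.77 thousand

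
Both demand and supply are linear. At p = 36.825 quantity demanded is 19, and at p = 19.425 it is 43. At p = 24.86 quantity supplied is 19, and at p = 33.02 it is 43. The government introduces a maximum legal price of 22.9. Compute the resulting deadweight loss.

Demand slope = (19.425 − 36.825)/(43 − 19) = −0.725, so p = 50.6 − 0.725q.
Supply slope = (33.02 − 24.86)/(43 − 19) = 0.34, so p = 18.4 + 0.34q.
Competitive equilibrium: 50.6 − 0.725q = 18.4 + 0.34q → q* = 30.2347, p* = 28.6798.
At the ceiling p = 22.9, quantity supplied = (22.9 − 18.4)/0.34 = 13.2353.
Willingness to pay at q' = 13.2353: 50.6 − 0.725·13.2353 = 41.0044.
Δq = 30.2347 − 13.2353 = 16.9994; wedge = 41.0044 − 22.9 = 18.1044.
The triangle = ½ × 16.9994 × 18.1044 = 153.88.

153.88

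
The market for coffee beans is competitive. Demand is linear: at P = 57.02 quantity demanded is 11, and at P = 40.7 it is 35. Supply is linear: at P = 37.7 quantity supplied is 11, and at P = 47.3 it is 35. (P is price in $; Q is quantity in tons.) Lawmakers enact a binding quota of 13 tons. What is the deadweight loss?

Demand slope = (40.7 − 57.02)/(35 − 11) = −0.68, so P = 64.5 − 0.68Q.
Supply slope = (47.3 − 37.7)/(35 − 11) = 0.4, so P = 33.3 + 0.4Q.
Competitive equilibrium: 64.5 − 0.68Q = 33.3 + 0.4Q → Q* = 28.8889, P* = 44.8556.
At Q = 13: demand price = 64.5 − 0.68·13 = 55.66; supply price = 33.3 + 0.4·13 = 38.5.
ΔQ = 28.8889 − 13 = 15.8889; wedge = 55.66 − 38.5 = 17.16.
DWL = ½ × 15.8889 × 17.16 = $136.33.

$136.33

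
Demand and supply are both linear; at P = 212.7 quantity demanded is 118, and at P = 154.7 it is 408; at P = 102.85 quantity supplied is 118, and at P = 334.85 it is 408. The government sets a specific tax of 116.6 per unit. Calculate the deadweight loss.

Demand slope = (154.7 − 212.7)/(408 − 118) = −0.2, so P = 236.3 − 0.2Q.
Supply slope = (334.85 − 102.85)/(408 − 118) = 0.8, so P = 8.45 + 0.8Q.
Competitive equilibrium: 236.3 − 0.2Q = 8.45 + 0.8Q → Q* = 227.85, P* = 190.73.
With the tax, the buyer price exceeds the seller price by 116.6: (236.3 − 0.2Q) − (8.45 + 0.8Q) = 116.6 → Q' = 111.25.
ΔQ = 227.85 − 111.25 = 116.6; the wedge equals the tax, 116.6.
Welfare loss = ½ × 116.6 × 116.6 = 6797.78.

6797.78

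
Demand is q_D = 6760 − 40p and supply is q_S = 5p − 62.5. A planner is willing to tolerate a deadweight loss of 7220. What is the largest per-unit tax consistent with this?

In inverse form: demand p = 169 − 0.025q, supply p = 12.5 + 0.2q.
Competitive equilibrium: 169 − 0.025q = 12.5 + 0.2q → q* = 695.5556, p* = 151.6111.
A tax t gives Δq = t/0.225 and wedge t, so DWL = t²/0.45.
t²/0.45 = 7220 → t² = 3249 → t = 57.

57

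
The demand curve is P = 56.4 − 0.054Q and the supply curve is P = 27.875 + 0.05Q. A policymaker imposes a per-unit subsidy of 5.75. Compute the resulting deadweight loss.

158.95

Competitive equilibrium: 56.4 − 0.054Q = 27.875 + 0.05Q → Q* = 274.2788, P* = 41.5889.
The subsidy lowers effective supply by 5.75: P = 22.125 + 0.05Q.
New quantity: 56.4 − 0.054Q = 22.125 + 0.05Q → Q' = 329.5673.
Overproduction ΔQ = 329.5673 − 274.2788 = 55.2885; wedge = subsidy = 5.75.
DWL = ½ × 55.2885 × 5.75 = 158.95.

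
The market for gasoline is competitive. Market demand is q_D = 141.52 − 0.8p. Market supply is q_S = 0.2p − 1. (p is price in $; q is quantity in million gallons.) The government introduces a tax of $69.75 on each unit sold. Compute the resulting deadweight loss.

$389.205 million

In inverse form: demand p = 176.9 − 1.25q, supply p = 5 + 5q.
Competitive equilibrium: 176.9 − 1.25q = 5 + 5q → q* = 27.504, p* = 142.52.
With the tax, the buyer price exceeds the seller price by 69.75: (176.9 − 1.25q) − (5 + 5q) = 69.75 → q' = 16.344.
Δq = 27.504 − 16.344 = 11.16; the wedge equals the tax, 69.75.
Deadweight loss = ½ × 11.16 × 69.75 = $389.205 million.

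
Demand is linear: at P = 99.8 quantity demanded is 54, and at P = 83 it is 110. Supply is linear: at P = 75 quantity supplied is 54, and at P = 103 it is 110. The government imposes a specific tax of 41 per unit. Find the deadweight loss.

1050.625

Demand slope = (83 − 99.8)/(110 − 54) = −0.3, so P = 116 − 0.3Q.
Supply slope = (103 − 75)/(110 − 54) = 0.5, so P = 48 + 0.5Q.
Competitive equilibrium: 116 − 0.3Q = 48 + 0.5Q → Q* = 85, P* = 90.5.
With the tax, the buyer price exceeds the seller price by 41: (116 − 0.3Q) − (48 + 0.5Q) = 41 → Q' = 33.75.
ΔQ = 85 − 33.75 = 51.25; the wedge equals the tax, 41.
DWL = ½ × 51.25 × 41 = 1050.625.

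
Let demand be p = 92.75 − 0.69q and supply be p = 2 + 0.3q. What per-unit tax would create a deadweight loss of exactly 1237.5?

49.5

Competitive equilibrium: 92.75 − 0.69q = 2 + 0.3q → q* = 91.6667, p* = 29.5.
A tax t gives Δq = t/0.99 and wedge t, so DWL = t²/1.98.
t²/1.98 = 1237.5 → t² = 2450.25 → t = 49.5.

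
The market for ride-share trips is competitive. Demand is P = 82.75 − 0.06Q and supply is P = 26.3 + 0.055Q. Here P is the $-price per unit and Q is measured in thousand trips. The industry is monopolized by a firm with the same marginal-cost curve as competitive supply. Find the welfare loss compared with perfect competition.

Competitive equilibrium: 82.75 − 0.06Q = 26.3 + 0.055Q → Q* = 490.8696, P* = 53.2978.
Marginal revenue: MR = 82.75 − 0.12Q. Set MR = MC: 82.75 − 0.12Q = 26.3 + 0.055Q → Q_m = 322.5714.
Price P_m = 82.75 − 0.06·322.5714 = 63.3957; MC(Q_m) = 26.3 + 0.055·322.5714 = 44.0414.
Competitive Q* = 490.8696, so ΔQ = 168.2982; wedge = 63.3957 − 44.0414 = 19.3543.
Welfare loss = ½ × 168.2982 × 19.3543 = $1628.65 thousand.

$1628.65 thousand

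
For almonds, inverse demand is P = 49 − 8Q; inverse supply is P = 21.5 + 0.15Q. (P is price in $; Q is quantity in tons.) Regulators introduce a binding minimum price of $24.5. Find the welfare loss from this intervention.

Competitive equilibrium: 49 − 8Q = 21.5 + 0.15Q → Q* = 3.3742, P* = 22.0061.
At the floor P = 24.5, quantity demanded = (49 − 24.5)/8 = 3.0625.
Sellers' marginal cost at Q' = 3.0625: 21.5 + 0.15·3.0625 = 21.9594.
ΔQ = 3.3742 − 3.0625 = 0.3117; wedge = 24.5 − 21.9594 = 2.5406.
Deadweight loss = ½ × 0.3117 × 2.5406 = $0.40.

$0.40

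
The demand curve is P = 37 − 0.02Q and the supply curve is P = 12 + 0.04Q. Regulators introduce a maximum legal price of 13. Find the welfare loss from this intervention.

4602.08

Competitive equilibrium: 37 − 0.02Q = 12 + 0.04Q → Q* = 416.6667, P* = 28.6667.
At the ceiling P = 13, quantity supplied = (13 − 12)/0.04 = 25.
Willingness to pay at Q' = 25: 37 − 0.02·25 = 36.5.
ΔQ = 416.6667 − 25 = 391.6667; wedge = 36.5 − 13 = 23.5.
Welfare loss = ½ × 391.6667 × 23.5 = 4602.08.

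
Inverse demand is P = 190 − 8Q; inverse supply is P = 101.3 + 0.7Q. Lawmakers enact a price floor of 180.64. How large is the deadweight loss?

354.34

Competitive equilibrium: 190 − 8Q = 101.3 + 0.7Q → Q* = 10.1954, P* = 108.4368.
At the floor P = 180.64, quantity demanded = (190 − 180.64)/8 = 1.17.
Sellers' marginal cost at Q' = 1.17: 101.3 + 0.7·1.17 = 102.119.
ΔQ = 10.1954 − 1.17 = 9.0254; wedge = 180.64 − 102.119 = 78.521.
Deadweight loss = ½ × 9.0254 × 78.521 = 354.34.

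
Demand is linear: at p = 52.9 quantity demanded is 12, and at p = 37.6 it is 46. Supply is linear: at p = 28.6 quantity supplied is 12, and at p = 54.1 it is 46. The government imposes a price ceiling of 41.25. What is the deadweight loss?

6.87

Demand slope = (37.6 − 52.9)/(46 − 12) = −0.45, so p = 58.3 − 0.45q.
Supply slope = (54.1 − 28.6)/(46 − 12) = 0.75, so p = 19.6 + 0.75q.
Competitive equilibrium: 58.3 − 0.45q = 19.6 + 0.75q → q* = 32.25, p* = 43.7875.
At the ceiling p = 41.25, quantity supplied = (41.25 − 19.6)/0.75 = 28.8667.
Willingness to pay at q' = 28.8667: 58.3 − 0.45·28.8667 = 45.31.
Δq = 32.25 − 28.8667 = 3.3833; wedge = 45.31 − 41.25 = 4.06.
Welfare loss = ½ × 3.3833 × 4.06 = 6.87.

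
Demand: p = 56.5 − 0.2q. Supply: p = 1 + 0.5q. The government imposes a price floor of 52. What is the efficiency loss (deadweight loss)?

Competitive equilibrium: 56.5 − 0.2q = 1 + 0.5q → q* = 79.2857, p* = 40.6429.
At the floor p = 52, quantity demanded = (56.5 − 52)/0.2 = 22.5.
Sellers' marginal cost at q' = 22.5: 1 + 0.5·22.5 = 12.25.
Δq = 79.2857 − 22.5 = 56.7857; wedge = 52 − 12.25 = 39.75.
Deadweight loss = ½ × 56.7857 × 39.75 = 1128.62.

1128.62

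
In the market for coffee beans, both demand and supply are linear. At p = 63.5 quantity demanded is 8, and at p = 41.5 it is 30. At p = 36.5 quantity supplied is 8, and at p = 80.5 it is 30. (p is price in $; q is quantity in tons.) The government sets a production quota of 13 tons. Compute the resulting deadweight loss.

$24

Demand slope = (41.5 − 63.5)/(30 − 8) = −1, so p = 71.5 − q.
Supply slope = (80.5 − 36.5)/(30 − 8) = 2, so p = 20.5 + 2q.
Competitive equilibrium: 71.5 − q = 20.5 + 2q → q* = 17, p* = 54.5.
At q = 13: demand price = 71.5 − 1·13 = 58.5; supply price = 20.5 + 2·13 = 46.5.
Δq = 17 − 13 = 4; wedge = 58.5 − 46.5 = 12.
The triangle = ½ × 4 × 12 = $24.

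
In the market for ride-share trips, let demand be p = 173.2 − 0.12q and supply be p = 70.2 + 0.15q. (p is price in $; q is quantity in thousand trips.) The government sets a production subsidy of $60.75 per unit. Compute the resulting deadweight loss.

Competitive equilibrium: 173.2 − 0.12q = 70.2 + 0.15q → q* = 381.4815, p* = 127.4222.
The subsidy lowers effective supply by 60.75: p = 9.45 + 0.15q.
New quantity: 173.2 − 0.12q = 9.45 + 0.15q → q' = 606.4815.
Overproduction Δq = 606.4815 − 381.4815 = 225; wedge = subsidy = 60.75.
The triangle = ½ × 225 × 60.75 = $6834.375 thousand.

$6834.375 thousand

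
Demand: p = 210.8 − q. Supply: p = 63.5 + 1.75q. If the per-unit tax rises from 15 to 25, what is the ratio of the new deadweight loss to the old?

2.778

Competitive equilibrium: 210.8 − q = 63.5 + 1.75q → q* = 53.5636, p* = 157.2364.
For a per-unit tax t: Δq = t/2.75, so DWL = ½·t·(t/2.75) = t²/5.5.
At t = 15: DWL = 40.909. At t = 25: DWL = 113.636.
Ratio = (25/15)² = 2.778.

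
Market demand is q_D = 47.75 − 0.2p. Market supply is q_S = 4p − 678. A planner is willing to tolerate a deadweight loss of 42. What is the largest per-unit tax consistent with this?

In inverse form: demand p = 238.75 − 5q, supply p = 169.5 + 0.25q.
Competitive equilibrium: 238.75 − 5q = 169.5 + 0.25q → q* = 13.1905, p* = 172.7976.
A tax t gives Δq = t/5.25 and wedge t, so DWL = t²/10.5.
t²/10.5 = 42 → t² = 441 → t = 21.

21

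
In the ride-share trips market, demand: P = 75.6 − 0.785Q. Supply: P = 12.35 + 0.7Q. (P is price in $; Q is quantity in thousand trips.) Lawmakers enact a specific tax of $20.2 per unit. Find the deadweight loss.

Competitive equilibrium: 75.6 − 0.785Q = 12.35 + 0.7Q → Q* = 42.5926, P* = 42.1648.
With the tax, the buyer price exceeds the seller price by 20.2: (75.6 − 0.785Q) − (12.35 + 0.7Q) = 20.2 → Q' = 28.9899.
ΔQ = 42.5926 − 28.9899 = 13.6027; the wedge equals the tax, 20.2.
Deadweight loss = ½ × 13.6027 × 20.2 = $137.39 thousand.

$137.39 thousand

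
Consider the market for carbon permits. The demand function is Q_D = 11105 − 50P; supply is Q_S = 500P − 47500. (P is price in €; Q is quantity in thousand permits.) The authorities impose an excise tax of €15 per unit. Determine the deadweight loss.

In inverse form: demand P = 222.1 − 0.02Q, supply P = 95 + 0.002Q.
Competitive equilibrium: 222.1 − 0.02Q = 95 + 0.002Q → Q* = 5777.2727, P* = 106.5545.
With the tax, the buyer price exceeds the seller price by 15: (222.1 − 0.02Q) − (95 + 0.002Q) = 15 → Q' = 5095.4545.
ΔQ = 5777.2727 − 5095.4545 = 681.8182; the wedge equals the tax, 15.
The triangle = ½ × 681.8182 × 15 = €5113.64 thousand.

€5113.64 thousand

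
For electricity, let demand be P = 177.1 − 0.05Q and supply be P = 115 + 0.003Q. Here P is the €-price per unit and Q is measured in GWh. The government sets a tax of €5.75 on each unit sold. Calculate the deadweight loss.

Competitive equilibrium: 177.1 − 0.05Q = 115 + 0.003Q → Q* = 1171.6981, P* = 118.5151.
With the tax, the buyer price exceeds the seller price by 5.75: (177.1 − 0.05Q) − (115 + 0.003Q) = 5.75 → Q' = 1063.2075.
ΔQ = 1171.6981 − 1063.2075 = 108.4906; the wedge equals the tax, 5.75.
The triangle = ½ × 108.4906 × 5.75 = €311.91.

€311.91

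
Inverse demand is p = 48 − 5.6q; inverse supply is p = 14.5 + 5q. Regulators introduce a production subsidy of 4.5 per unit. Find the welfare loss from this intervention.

0.96

Competitive equilibrium: 48 − 5.6q = 14.5 + 5q → q* = 3.1604, p* = 30.3019.
The subsidy lowers effective supply by 4.5: p = 10 + 5q.
New quantity: 48 − 5.6q = 10 + 5q → q' = 3.5849.
Overproduction Δq = 3.5849 − 3.1604 = 0.4245; wedge = subsidy = 4.5.
Welfare loss = ½ × 0.4245 × 4.5 = 0.96.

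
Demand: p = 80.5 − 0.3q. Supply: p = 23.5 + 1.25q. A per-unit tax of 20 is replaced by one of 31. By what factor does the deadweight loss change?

2.4025

Competitive equilibrium: 80.5 − 0.3q = 23.5 + 1.25q → q* = 36.7742, p* = 69.4677.
For a per-unit tax t: Δq = t/1.55, so DWL = ½·t·(t/1.55) = t²/3.1.
At t = 20: DWL = 129.032. At t = 31: DWL = 310.
Ratio = (31/20)² = 2.4025.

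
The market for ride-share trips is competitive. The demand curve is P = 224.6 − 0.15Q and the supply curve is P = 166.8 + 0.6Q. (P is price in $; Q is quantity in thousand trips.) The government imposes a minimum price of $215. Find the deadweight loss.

$64.03 thousand

Competitive equilibrium: 224.6 − 0.15Q = 166.8 + 0.6Q → Q* = 77.0667, P* = 213.04.
At the floor P = 215, quantity demanded = (224.6 − 215)/0.15 = 64.
Sellers' marginal cost at Q' = 64: 166.8 + 0.6·64 = 205.2.
ΔQ = 77.0667 − 64 = 13.0667; wedge = 215 − 205.2 = 9.8.
Deadweight loss = ½ × 13.0667 × 9.8 = $64.03 thousand.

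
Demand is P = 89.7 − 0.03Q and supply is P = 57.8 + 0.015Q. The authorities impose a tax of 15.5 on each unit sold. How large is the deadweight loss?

2669.44

Competitive equilibrium: 89.7 − 0.03Q = 57.8 + 0.015Q → Q* = 708.8889, P* = 68.4333.
With the tax, the buyer price exceeds the seller price by 15.5: (89.7 − 0.03Q) − (57.8 + 0.015Q) = 15.5 → Q' = 364.4444.
ΔQ = 708.8889 − 364.4444 = 344.4445; the wedge equals the tax, 15.5.
The triangle = ½ × 344.4445 × 15.5 = 2669.44.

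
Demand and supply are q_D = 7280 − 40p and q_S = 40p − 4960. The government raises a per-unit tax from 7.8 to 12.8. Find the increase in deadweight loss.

In inverse form: demand p = 182 − 0.025q, supply p = 124 + 0.025q.
Competitive equilibrium: 182 − 0.025q = 124 + 0.025q → q* = 1160, p* = 153.
For a per-unit tax t: Δq = t/0.05, so DWL = ½·t·(t/0.05) = t²/0.1.
At t = 7.8: DWL = 608.4. At t = 12.8: DWL = 1638.4.
Increase = 1638.4 − 608.4 = 1030.

1030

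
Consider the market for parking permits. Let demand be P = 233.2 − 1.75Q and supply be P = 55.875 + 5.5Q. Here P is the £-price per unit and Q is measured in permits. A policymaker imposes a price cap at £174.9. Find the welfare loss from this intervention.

£28.78

Competitive equilibrium: 233.2 − 1.75Q = 55.875 + 5.5Q → Q* = 24.4586, P* = 190.3974.
At the ceiling P = 174.9, quantity supplied = (174.9 − 55.875)/5.5 = 21.6409.
Willingness to pay at Q' = 21.6409: 233.2 − 1.75·21.6409 = 195.3284.
ΔQ = 24.4586 − 21.6409 = 2.8177; wedge = 195.3284 − 174.9 = 20.4284.
The triangle = ½ × 2.8177 × 20.4284 = £28.78.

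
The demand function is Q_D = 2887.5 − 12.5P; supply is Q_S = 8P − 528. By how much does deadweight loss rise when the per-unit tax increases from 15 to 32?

In inverse form: demand P = 231 − 0.08Q, supply P = 66 + 0.125Q.
Competitive equilibrium: 231 − 0.08Q = 66 + 0.125Q → Q* = 804.878, P* = 166.6098.
For a per-unit tax t: ΔQ = t/0.205, so DWL = ½·t·(t/0.205) = t²/0.41.
At t = 15: DWL = 548.78. At t = 32: DWL = 2497.561.
Increase = 2497.561 − 548.78 = 1948.78.

1948.78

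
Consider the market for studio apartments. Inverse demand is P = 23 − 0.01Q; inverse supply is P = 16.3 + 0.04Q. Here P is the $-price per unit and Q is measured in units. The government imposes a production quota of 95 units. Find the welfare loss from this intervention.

$38.025

Competitive equilibrium: 23 − 0.01Q = 16.3 + 0.04Q → Q* = 134, P* = 21.66.
At Q = 95: demand price = 23 − 0.01·95 = 22.05; supply price = 16.3 + 0.04·95 = 20.1.
ΔQ = 134 − 95 = 39; wedge = 22.05 − 20.1 = 1.95.
Welfare loss = ½ × 39 × 1.95 = $38.025.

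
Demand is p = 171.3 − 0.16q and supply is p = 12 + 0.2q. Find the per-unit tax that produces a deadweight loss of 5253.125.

61.5

Competitive equilibrium: 171.3 − 0.16q = 12 + 0.2q → q* = 442.5, p* = 100.5.
A tax t gives Δq = t/0.36 and wedge t, so DWL = t²/0.72.
t²/0.72 = 5253.125 → t² = 3782.25 → t = 61.5.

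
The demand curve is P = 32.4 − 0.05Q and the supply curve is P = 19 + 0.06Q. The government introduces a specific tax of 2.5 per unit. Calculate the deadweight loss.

28.41

Competitive equilibrium: 32.4 − 0.05Q = 19 + 0.06Q → Q* = 121.8182, P* = 26.3091.
With the tax, the buyer price exceeds the seller price by 2.5: (32.4 − 0.05Q) − (19 + 0.06Q) = 2.5 → Q' = 99.0909.
ΔQ = 121.8182 − 99.0909 = 22.7273; the wedge equals the tax, 2.5.
The triangle = ½ × 22.7273 × 2.5 = 28.41.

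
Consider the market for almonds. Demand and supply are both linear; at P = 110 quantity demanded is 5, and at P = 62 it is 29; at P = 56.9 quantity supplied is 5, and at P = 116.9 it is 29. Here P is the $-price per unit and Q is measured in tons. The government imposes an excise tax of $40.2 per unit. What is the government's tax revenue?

$316.24

Demand slope = (62 − 110)/(29 − 5) = −2, so P = 120 − 2Q.
Supply slope = (116.9 − 56.9)/(29 − 5) = 2.5, so P = 44.4 + 2.5Q.
Competitive equilibrium: 120 − 2Q = 44.4 + 2.5Q → Q* = 16.8, P* = 86.4.
With the tax, the buyer price exceeds the seller price by 40.2: (120 − 2Q) − (44.4 + 2.5Q) = 40.2 → Q' = 7.8667.
Tax revenue = 40.2 × 7.8667 = $316.24.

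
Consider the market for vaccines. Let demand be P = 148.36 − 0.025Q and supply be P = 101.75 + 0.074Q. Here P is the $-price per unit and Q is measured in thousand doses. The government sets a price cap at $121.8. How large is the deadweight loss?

Competitive equilibrium: 148.36 − 0.025Q = 101.75 + 0.074Q → Q* = 470.80808, P* = 136.5898.
At the ceiling P = 121.8, quantity supplied = (121.8 − 101.75)/0.074 = 270.94595.
Willingness to pay at Q' = 270.94595: 148.36 − 0.025·270.94595 = 141.58635.
ΔQ = 470.80808 − 270.94595 = 199.86213; wedge = 141.58635 − 121.8 = 19.78635.
Deadweight loss = ½ × 199.86213 × 19.78635 = $1977.27 thousand.

$1977.27 thousand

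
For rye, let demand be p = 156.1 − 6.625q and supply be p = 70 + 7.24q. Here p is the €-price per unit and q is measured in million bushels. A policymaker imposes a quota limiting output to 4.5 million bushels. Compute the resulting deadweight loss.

Competitive equilibrium: 156.1 − 6.625q = 70 + 7.24q → q* = 6.2099, p* = 114.9595.
At q = 4.5: demand price = 156.1 − 6.625·4.5 = 126.2875; supply price = 70 + 7.24·4.5 = 102.58.
Δq = 6.2099 − 4.5 = 1.7099; wedge = 126.2875 − 102.58 = 23.7075.
Deadweight loss = ½ × 1.7099 × 23.7075 = €20.27 million.

€20.27 million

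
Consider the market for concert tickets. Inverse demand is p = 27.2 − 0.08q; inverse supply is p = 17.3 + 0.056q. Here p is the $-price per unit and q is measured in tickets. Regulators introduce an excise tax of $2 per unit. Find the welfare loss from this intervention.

Competitive equilibrium: 27.2 − 0.08q = 17.3 + 0.056q → q* = 72.7941, p* = 21.3765.
With the tax, the buyer price exceeds the seller price by 2: (27.2 − 0.08q) − (17.3 + 0.056q) = 2 → q' = 58.0882.
Δq = 72.7941 − 58.0882 = 14.7059; the wedge equals the tax, 2.
Deadweight loss = ½ × 14.7059 × 2 = $14.71.

$14.71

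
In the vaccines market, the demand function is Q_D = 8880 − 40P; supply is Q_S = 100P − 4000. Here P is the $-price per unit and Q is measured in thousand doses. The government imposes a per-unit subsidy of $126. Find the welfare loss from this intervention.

$226800 thousand

In inverse form: demand P = 222 − 0.025Q, supply P = 40 + 0.01Q.
Competitive equilibrium: 222 − 0.025Q = 40 + 0.01Q → Q* = 5200, P* = 92.
The subsidy lowers effective supply by 126: P = 0.01Q − 86.
New quantity: 222 − 0.025Q = 0.01Q − 86 → Q' = 8800.
Overproduction ΔQ = 8800 − 5200 = 3600; wedge = subsidy = 126.
DWL = ½ × 3600 × 126 = $226800 thousand.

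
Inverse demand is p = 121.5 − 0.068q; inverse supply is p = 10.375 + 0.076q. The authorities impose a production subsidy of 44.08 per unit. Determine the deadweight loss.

Competitive equilibrium: 121.5 − 0.068q = 10.375 + 0.076q → q* = 771.7014, p* = 69.0243.
The subsidy lowers effective supply by 44.08: p = 0.076q − 33.705.
New quantity: 121.5 − 0.068q = 0.076q − 33.705 → q' = 1077.8125.
Overproduction Δq = 1077.8125 − 771.7014 = 306.1111; wedge = subsidy = 44.08.
Welfare loss = ½ × 306.1111 × 44.08 = 6746.69.

6746.69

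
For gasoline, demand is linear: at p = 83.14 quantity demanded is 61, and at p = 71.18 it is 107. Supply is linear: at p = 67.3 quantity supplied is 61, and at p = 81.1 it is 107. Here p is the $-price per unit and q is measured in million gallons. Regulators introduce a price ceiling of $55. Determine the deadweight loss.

Demand slope = (71.18 − 83.14)/(107 − 61) = −0.26, so p = 99 − 0.26q.
Supply slope = (81.1 − 67.3)/(107 − 61) = 0.3, so p = 49 + 0.3q.
Competitive equilibrium: 99 − 0.26q = 49 + 0.3q → q* = 89.2857, p* = 75.7857.
At the ceiling p = 55, quantity supplied = (55 − 49)/0.3 = 20.
Willingness to pay at q' = 20: 99 − 0.26·20 = 93.8.
Δq = 89.2857 − 20 = 69.2857; wedge = 93.8 − 55 = 38.8.
Deadweight loss = ½ × 69.2857 × 38.8 = $1344.14 million.

$1344.14 million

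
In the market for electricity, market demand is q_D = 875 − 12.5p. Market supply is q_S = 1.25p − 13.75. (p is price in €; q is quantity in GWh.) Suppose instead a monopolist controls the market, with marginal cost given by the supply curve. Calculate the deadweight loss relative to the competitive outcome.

€13.74

In inverse form: demand p = 70 − 0.08q, supply p = 11 + 0.8q.
Competitive equilibrium: 70 − 0.08q = 11 + 0.8q → q* = 67.0455, p* = 64.6364.
Marginal revenue: MR = 70 − 0.16q. Set MR = MC: 70 − 0.16q = 11 + 0.8q → q_m = 61.4583.
Price p_m = 70 − 0.08·61.4583 = 65.0833; MC(q_m) = 11 + 0.8·61.4583 = 60.1666.
Competitive q* = 67.0455, so Δq = 5.5872; wedge = 65.0833 − 60.1666 = 4.9167.
The triangle = ½ × 5.5872 × 4.9167 = €13.74.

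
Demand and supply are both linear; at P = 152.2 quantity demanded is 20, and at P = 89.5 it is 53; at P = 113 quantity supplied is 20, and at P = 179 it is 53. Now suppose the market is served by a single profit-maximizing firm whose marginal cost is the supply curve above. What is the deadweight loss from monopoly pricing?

188.98

Demand slope = (89.5 − 152.2)/(53 − 20) = −1.9, so P = 190.2 − 1.9Q.
Supply slope = (179 − 113)/(53 − 20) = 2, so P = 73 + 2Q.
Competitive equilibrium: 190.2 − 1.9Q = 73 + 2Q → Q* = 30.0513, P* = 133.1026.
Marginal revenue: MR = 190.2 − 3.8Q. Set MR = MC: 190.2 − 3.8Q = 73 + 2Q → Q_m = 20.2069.
Price P_m = 190.2 − 1.9·20.2069 = 151.8069; MC(Q_m) = 73 + 2·20.2069 = 113.4138.
Competitive Q* = 30.0513, so ΔQ = 9.8444; wedge = 151.8069 − 113.4138 = 38.3931.
DWL = ½ × 9.8444 × 38.3931 = 188.98.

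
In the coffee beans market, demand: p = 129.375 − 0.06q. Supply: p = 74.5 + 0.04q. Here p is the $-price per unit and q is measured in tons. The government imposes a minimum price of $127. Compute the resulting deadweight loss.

$12962.53

Competitive equilibrium: 129.375 − 0.06q = 74.5 + 0.04q → q* = 548.75, p* = 96.45.
At the floor p = 127, quantity demanded = (129.375 − 127)/0.06 = 39.583333.
Sellers' marginal cost at q' = 39.583333: 74.5 + 0.04·39.583333 = 76.083333.
Δq = 548.75 − 39.583333 = 509.166667; wedge = 127 − 76.083333 = 50.916667.
Deadweight loss = ½ × 509.166667 × 50.916667 = $12962.53.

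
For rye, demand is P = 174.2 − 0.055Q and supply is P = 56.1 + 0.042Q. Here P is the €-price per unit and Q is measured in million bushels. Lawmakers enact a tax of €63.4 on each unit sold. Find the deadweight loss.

€20719.38 million

Competitive equilibrium: 174.2 − 0.055Q = 56.1 + 0.042Q → Q* = 1217.5258, P* = 107.2361.
With the tax, the buyer price exceeds the seller price by 63.4: (174.2 − 0.055Q) − (56.1 + 0.042Q) = 63.4 → Q' = 563.9175.
ΔQ = 1217.5258 − 563.9175 = 653.6083; the wedge equals the tax, 63.4.
Welfare loss = ½ × 653.6083 × 63.4 = €20719.38 million.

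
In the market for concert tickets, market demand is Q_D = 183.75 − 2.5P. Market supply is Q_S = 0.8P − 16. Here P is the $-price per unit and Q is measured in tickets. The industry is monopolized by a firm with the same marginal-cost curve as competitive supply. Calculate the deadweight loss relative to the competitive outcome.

$33.02

In inverse form: demand P = 73.5 − 0.4Q, supply P = 20 + 1.25Q.
Competitive equilibrium: 73.5 − 0.4Q = 20 + 1.25Q → Q* = 32.4242, P* = 60.5303.
Marginal revenue: MR = 73.5 − 0.8Q. Set MR = MC: 73.5 − 0.8Q = 20 + 1.25Q → Q_m = 26.0976.
Price P_m = 73.5 − 0.4·26.0976 = 63.061; MC(Q_m) = 20 + 1.25·26.0976 = 52.622.
Competitive Q* = 32.4242, so ΔQ = 6.3266; wedge = 63.061 − 52.622 = 10.439.
DWL = ½ × 6.3266 × 10.439 = $33.02.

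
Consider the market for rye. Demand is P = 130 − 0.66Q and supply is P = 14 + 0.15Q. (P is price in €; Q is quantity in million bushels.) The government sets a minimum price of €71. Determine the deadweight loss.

Competitive equilibrium: 130 − 0.66Q = 14 + 0.15Q → Q* = 143.2099, P* = 35.4815.
At the floor P = 71, quantity demanded = (130 − 71)/0.66 = 89.3939.
Sellers' marginal cost at Q' = 89.3939: 14 + 0.15·89.3939 = 27.4091.
ΔQ = 143.2099 − 89.3939 = 53.816; wedge = 71 − 27.4091 = 43.5909.
Deadweight loss = ½ × 53.816 × 43.5909 = €1172.94 million.

€1172.94 million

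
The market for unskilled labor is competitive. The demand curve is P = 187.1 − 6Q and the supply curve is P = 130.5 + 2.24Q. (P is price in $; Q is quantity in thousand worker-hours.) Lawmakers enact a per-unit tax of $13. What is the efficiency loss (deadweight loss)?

$10.25 thousand

Competitive equilibrium: 187.1 − 6Q = 130.5 + 2.24Q → Q* = 6.8689, P* = 145.8864.
With the tax, the buyer price exceeds the seller price by 13: (187.1 − 6Q) − (130.5 + 2.24Q) = 13 → Q' = 5.2913.
ΔQ = 6.8689 − 5.2913 = 1.5776; the wedge equals the tax, 13.
DWL = ½ × 1.5776 × 13 = $10.25 thousand.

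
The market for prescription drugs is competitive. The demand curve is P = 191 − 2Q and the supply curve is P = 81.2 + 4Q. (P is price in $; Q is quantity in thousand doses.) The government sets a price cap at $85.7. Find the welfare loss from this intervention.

$884.94 thousand

Competitive equilibrium: 191 − 2Q = 81.2 + 4Q → Q* = 18.3, P* = 154.4.
At the ceiling P = 85.7, quantity supplied = (85.7 − 81.2)/4 = 1.125.
Willingness to pay at Q' = 1.125: 191 − 2·1.125 = 188.75.
ΔQ = 18.3 − 1.125 = 17.175; wedge = 188.75 − 85.7 = 103.05.
Welfare loss = ½ × 17.175 × 103.05 = $884.94 thousand.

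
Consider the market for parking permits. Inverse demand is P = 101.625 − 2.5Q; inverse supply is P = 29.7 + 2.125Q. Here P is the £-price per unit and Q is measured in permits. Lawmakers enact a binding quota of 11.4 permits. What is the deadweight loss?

Competitive equilibrium: 101.625 − 2.5Q = 29.7 + 2.125Q → Q* = 15.5514, P* = 62.7466.
At Q = 11.4: demand price = 101.625 − 2.5·11.4 = 73.125; supply price = 29.7 + 2.125·11.4 = 53.925.
ΔQ = 15.5514 − 11.4 = 4.1514; wedge = 73.125 − 53.925 = 19.2.
Deadweight loss = ½ × 4.1514 × 19.2 = £39.85.

£39.85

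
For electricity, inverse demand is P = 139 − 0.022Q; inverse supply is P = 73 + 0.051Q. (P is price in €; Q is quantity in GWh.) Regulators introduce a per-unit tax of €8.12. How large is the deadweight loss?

€451.61

Competitive equilibrium: 139 − 0.022Q = 73 + 0.051Q → Q* = 904.1096, P* = 119.1096.
With the tax, the buyer price exceeds the seller price by 8.12: (139 − 0.022Q) − (73 + 0.051Q) = 8.12 → Q' = 792.8767.
ΔQ = 904.1096 − 792.8767 = 111.2329; the wedge equals the tax, 8.12.
Deadweight loss = ½ × 111.2329 × 8.12 = €451.61.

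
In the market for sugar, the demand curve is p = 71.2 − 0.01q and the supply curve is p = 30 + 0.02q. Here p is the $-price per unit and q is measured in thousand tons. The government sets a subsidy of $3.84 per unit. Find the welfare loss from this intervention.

$245.76 thousand

Competitive equilibrium: 71.2 − 0.01q = 30 + 0.02q → q* = 1373.3333, p* = 57.4667.
The subsidy lowers effective supply by 3.84: p = 26.16 + 0.02q.
New quantity: 71.2 − 0.01q = 26.16 + 0.02q → q' = 1501.3333.
Overproduction Δq = 1501.3333 − 1373.3333 = 128; wedge = subsidy = 3.84.
The triangle = ½ × 128 × 3.84 = $245.76 thousand.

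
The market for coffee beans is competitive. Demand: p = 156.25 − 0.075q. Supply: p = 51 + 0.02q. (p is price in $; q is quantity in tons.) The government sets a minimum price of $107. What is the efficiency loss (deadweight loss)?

Competitive equilibrium: 156.25 − 0.075q = 51 + 0.02q → q* = 1107.89474, p* = 73.15789.
At the floor p = 107, quantity demanded = (156.25 − 107)/0.075 = 656.66667.
Sellers' marginal cost at q' = 656.66667: 51 + 0.02·656.66667 = 64.13333.
Δq = 1107.89474 − 656.66667 = 451.22807; wedge = 107 − 64.13333 = 42.86667.
The triangle = ½ × 451.22807 × 42.86667 = $9671.32.

$9671.32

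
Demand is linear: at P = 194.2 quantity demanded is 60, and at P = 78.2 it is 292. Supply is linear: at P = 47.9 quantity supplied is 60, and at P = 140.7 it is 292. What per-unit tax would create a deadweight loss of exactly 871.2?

Demand slope = (78.2 − 194.2)/(292 − 60) = −0.5, so P = 224.2 − 0.5Q.
Supply slope = (140.7 − 47.9)/(292 − 60) = 0.4, so P = 23.9 + 0.4Q.
Competitive equilibrium: 224.2 − 0.5Q = 23.9 + 0.4Q → Q* = 222.5556, P* = 112.9222.
A tax t gives ΔQ = t/0.9 and wedge t, so DWL = t²/1.8.
t²/1.8 = 871.2 → t² = 1568.16 → t = 39.6.

39.6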